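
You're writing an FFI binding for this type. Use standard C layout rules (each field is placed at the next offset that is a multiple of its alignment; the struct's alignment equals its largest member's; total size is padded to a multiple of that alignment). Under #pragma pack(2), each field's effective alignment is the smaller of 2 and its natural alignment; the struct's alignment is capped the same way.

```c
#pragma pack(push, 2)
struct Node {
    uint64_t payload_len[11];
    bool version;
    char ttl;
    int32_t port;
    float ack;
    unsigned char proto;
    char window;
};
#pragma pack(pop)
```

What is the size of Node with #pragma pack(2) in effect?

100

0..88  payload_len  (88B, 2-aligned)
88..89  version  (1B, 1-aligned)
89..90  ttl  (1B, 1-aligned)
90..94  port  (4B, 2-aligned)
94..98  ack  (4B, 2-aligned)
98..99  proto  (1B, 1-aligned)
99..100  window  (1B, 1-aligned)
sizeof = 100, alignof = 2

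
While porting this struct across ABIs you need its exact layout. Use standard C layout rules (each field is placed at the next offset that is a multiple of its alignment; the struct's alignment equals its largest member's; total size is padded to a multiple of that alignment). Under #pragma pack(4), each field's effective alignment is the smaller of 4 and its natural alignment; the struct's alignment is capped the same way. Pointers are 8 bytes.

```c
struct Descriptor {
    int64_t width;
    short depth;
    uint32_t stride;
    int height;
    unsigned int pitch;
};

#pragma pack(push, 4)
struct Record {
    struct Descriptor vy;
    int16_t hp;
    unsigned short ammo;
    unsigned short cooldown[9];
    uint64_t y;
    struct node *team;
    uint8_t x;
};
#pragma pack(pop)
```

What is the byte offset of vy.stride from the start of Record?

Descriptor: @0: width [8B, align 8] → 8; @8: depth [2B, align 2] → 10; +2 pad (align 4); @12: stride [4B, align 4] → 16; @16: height [4B, align 4] → 20; @20: pitch [4B, align 4] → 24; size 24, align 8
@0: vy [24B, align 4] → 24
within Descriptor: stride at 12
0 + 12 = 12

12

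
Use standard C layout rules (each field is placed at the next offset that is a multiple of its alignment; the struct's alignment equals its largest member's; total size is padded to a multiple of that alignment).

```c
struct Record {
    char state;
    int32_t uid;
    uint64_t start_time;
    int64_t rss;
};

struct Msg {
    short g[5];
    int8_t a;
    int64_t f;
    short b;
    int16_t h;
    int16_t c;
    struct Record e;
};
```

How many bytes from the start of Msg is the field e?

Record: @0: state [1B, align 1] → 1; +3 pad (align 4); @4: uid [4B, align 4] → 8; @8: start_time [8B, align 8] → 16; @16: rss [8B, align 8] → 24; size 24, align 8
@0: g [10B, align 2] → 10
@10: a [1B, align 1] → 11
+5 pad (align 8)
@16: f [8B, align 8] → 24
@24: b [2B, align 2] → 26
@26: h [2B, align 2] → 28
@28: c [2B, align 2] → 30
+2 pad (align 8)
@32: e [24B, align 8] → 56

32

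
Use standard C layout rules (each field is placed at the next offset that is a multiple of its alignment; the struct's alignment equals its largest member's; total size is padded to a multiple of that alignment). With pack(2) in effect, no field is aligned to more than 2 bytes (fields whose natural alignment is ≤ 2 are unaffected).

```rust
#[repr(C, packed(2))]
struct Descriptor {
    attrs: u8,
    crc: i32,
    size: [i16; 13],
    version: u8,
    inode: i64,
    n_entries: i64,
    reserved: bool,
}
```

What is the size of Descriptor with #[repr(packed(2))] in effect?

0..1  attrs  (1B, 1-aligned)
1..2  -- padding (1B)
2..6  crc  (4B, 2-aligned)
6..32  size  (26B, 2-aligned)
32..33  version  (1B, 1-aligned)
33..34  -- padding (1B)
34..42  inode  (8B, 2-aligned)
42..50  n_entries  (8B, 2-aligned)
50..51  reserved  (1B, 1-aligned)
51..52  -- tail padding (1B)
sizeof = 52, alignof = 2

52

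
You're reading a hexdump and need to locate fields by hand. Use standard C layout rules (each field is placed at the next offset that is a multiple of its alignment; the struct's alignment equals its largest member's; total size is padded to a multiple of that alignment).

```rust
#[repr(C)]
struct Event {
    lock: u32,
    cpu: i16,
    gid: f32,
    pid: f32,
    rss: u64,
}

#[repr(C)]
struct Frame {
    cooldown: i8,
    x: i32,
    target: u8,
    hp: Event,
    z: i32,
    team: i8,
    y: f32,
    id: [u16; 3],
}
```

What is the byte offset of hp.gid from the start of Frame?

24

Event: lock at 0 (size 4, align 4) → ends 4; cpu at 4 (size 2, align 2) → ends 6; pad 2 to align 4 for gid; gid at 8 (size 4, align 4) → ends 12; pid at 12 (size 4, align 4) → ends 16; rss at 16 (size 8, align 8) → ends 24; total 24 bytes, alignment 8
cooldown at 0 (size 1, align 1) → ends 1
pad 3 to align 4 for x
x at 4 (size 4, align 4) → ends 8
target at 8 (size 1, align 1) → ends 9
pad 7 to align 8 for hp
hp at 16 (size 24, align 8) → ends 40
within Event: gid at 8
16 + 8 = 24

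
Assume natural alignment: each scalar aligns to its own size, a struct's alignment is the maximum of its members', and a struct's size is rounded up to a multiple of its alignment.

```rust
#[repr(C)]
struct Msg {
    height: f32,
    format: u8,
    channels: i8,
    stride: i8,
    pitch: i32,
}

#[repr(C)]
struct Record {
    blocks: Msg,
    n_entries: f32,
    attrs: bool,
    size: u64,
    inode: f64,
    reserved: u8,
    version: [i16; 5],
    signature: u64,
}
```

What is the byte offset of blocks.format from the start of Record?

4

Msg: @0: height [4B, align 4] → 4; @4: format [1B, align 1] → 5; @5: channels [1B, align 1] → 6; @6: stride [1B, align 1] → 7; +1 pad (align 4); @8: pitch [4B, align 4] → 12; size 12, align 4
@0: blocks [12B, align 4] → 12
within Msg: format at 4
0 + 4 = 4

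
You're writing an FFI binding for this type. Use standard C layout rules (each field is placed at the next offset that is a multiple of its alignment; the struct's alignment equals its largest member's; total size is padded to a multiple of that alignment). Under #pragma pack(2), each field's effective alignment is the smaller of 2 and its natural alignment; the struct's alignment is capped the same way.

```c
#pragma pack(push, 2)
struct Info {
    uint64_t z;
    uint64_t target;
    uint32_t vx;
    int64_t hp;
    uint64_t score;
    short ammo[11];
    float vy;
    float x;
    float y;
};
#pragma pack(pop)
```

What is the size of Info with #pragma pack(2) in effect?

0..8  z  (8B, 2-aligned)
8..16  target  (8B, 2-aligned)
16..20  vx  (4B, 2-aligned)
20..28  hp  (8B, 2-aligned)
28..36  score  (8B, 2-aligned)
36..58  ammo  (22B, 2-aligned)
58..62  vy  (4B, 2-aligned)
62..66  x  (4B, 2-aligned)
66..70  y  (4B, 2-aligned)
sizeof = 70, alignof = 2

70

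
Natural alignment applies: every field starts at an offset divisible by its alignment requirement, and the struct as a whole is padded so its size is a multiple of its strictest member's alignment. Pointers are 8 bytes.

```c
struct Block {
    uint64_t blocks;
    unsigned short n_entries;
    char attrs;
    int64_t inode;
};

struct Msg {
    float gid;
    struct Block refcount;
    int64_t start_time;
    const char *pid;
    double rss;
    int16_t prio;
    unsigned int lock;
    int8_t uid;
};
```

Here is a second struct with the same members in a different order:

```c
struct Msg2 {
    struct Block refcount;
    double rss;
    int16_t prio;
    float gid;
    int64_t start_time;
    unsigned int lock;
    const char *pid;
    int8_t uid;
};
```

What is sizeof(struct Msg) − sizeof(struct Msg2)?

0

Block: @0: blocks [8B, align 8] → 8; @8: n_entries [2B, align 2] → 10; @10: attrs [1B, align 1] → 11; +5 pad (align 8); @16: inode [8B, align 8] → 24; size 24, align 8
@0: gid [4B, align 4] → 4
+4 pad (align 8)
@8: refcount [24B, align 8] → 32
@32: start_time [8B, align 8] → 40
@40: pid [8B, align 8] → 48
@48: rss [8B, align 8] → 56
@56: prio [2B, align 2] → 58
+2 pad (align 4)
@60: lock [4B, align 4] → 64
@64: uid [1B, align 1] → 65
+7 tail pad (align 8)
size 72, align 8
— Msg2 —
@0: refcount [24B, align 8] → 24
@24: rss [8B, align 8] → 32
@32: prio [2B, align 2] → 34
+2 pad (align 4)
@36: gid [4B, align 4] → 40
@40: start_time [8B, align 8] → 48
@48: lock [4B, align 4] → 52
+4 pad (align 8)
@56: pid [8B, align 8] → 64
@64: uid [1B, align 1] → 65
+7 tail pad (align 8)
size 72, align 8
72 − 72 = 0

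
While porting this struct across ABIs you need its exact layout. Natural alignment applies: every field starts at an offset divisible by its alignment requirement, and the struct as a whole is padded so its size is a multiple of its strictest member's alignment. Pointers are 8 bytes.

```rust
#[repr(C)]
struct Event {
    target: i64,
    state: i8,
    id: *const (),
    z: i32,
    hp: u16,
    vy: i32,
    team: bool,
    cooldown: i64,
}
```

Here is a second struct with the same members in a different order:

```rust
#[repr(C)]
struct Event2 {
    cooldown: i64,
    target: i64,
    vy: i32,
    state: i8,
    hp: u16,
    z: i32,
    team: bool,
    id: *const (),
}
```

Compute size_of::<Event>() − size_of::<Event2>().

@0: target [8B, align 8] → 8
@8: state [1B, align 1] → 9
+7 pad (align 8)
@16: id [8B, align 8] → 24
@24: z [4B, align 4] → 28
@28: hp [2B, align 2] → 30
+2 pad (align 4)
@32: vy [4B, align 4] → 36
@36: team [1B, align 1] → 37
+3 pad (align 8)
@40: cooldown [8B, align 8] → 48
size 48, align 8
— Event2 —
@0: cooldown [8B, align 8] → 8
@8: target [8B, align 8] → 16
@16: vy [4B, align 4] → 20
@20: state [1B, align 1] → 21
+1 pad (align 2)
@22: hp [2B, align 2] → 24
@24: z [4B, align 4] → 28
@28: team [1B, align 1] → 29
+3 pad (align 8)
@32: id [8B, align 8] → 40
size 40, align 8
48 − 40 = 8

8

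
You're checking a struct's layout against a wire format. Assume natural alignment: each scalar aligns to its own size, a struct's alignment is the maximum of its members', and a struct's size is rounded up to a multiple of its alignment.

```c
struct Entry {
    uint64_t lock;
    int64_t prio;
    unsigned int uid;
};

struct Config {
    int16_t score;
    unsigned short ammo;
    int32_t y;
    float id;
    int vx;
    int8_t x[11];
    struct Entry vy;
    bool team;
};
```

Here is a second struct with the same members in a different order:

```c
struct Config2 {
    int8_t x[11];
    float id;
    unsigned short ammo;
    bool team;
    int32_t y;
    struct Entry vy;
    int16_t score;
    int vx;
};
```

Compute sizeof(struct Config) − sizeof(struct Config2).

8

Entry: 0..8  lock  (8B, 8-aligned); 8..16  prio  (8B, 8-aligned); 16..20  uid  (4B, 4-aligned); 20..24  -- tail padding (4B); sizeof = 24, alignof = 8
0..2  score  (2B, 2-aligned)
2..4  ammo  (2B, 2-aligned)
4..8  y  (4B, 4-aligned)
8..12  id  (4B, 4-aligned)
12..16  vx  (4B, 4-aligned)
16..27  x  (11B, 1-aligned)
27..32  -- padding (5B)
32..56  vy  (24B, 8-aligned)
56..57  team  (1B, 1-aligned)
57..64  -- tail padding (7B)
sizeof = 64, alignof = 8
— Config2 —
0..11  x  (11B, 1-aligned)
11..12  -- padding (1B)
12..16  id  (4B, 4-aligned)
16..18  ammo  (2B, 2-aligned)
18..19  team  (1B, 1-aligned)
19..20  -- padding (1B)
20..24  y  (4B, 4-aligned)
24..48  vy  (24B, 8-aligned)
48..50  score  (2B, 2-aligned)
50..52  -- padding (2B)
52..56  vx  (4B, 4-aligned)
sizeof = 56, alignof = 8
64 − 56 = 8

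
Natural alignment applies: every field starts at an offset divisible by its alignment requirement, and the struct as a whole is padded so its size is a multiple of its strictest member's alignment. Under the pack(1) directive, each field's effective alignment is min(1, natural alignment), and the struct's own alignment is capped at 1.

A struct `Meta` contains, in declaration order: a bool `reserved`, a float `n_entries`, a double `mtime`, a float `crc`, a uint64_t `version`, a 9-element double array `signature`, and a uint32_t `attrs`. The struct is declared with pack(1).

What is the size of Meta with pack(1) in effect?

0..1  reserved  (1B, 1-aligned)
1..5  n_entries  (4B, 1-aligned)
5..13  mtime  (8B, 1-aligned)
13..17  crc  (4B, 1-aligned)
17..25  version  (8B, 1-aligned)
25..97  signature  (72B, 1-aligned)
97..101  attrs  (4B, 1-aligned)
sizeof = 101, alignof = 1

101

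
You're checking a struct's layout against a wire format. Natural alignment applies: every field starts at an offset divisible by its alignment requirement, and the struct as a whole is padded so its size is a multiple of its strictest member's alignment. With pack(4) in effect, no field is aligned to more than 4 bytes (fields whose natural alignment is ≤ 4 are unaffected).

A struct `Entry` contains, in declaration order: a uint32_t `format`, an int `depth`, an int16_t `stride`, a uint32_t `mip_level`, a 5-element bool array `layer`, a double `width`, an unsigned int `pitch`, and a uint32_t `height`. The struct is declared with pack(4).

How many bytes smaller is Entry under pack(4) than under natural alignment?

natural layout:
  @0: format [4B, align 4] → 4
  @4: depth [4B, align 4] → 8
  @8: stride [2B, align 2] → 10
  +2 pad (align 4)
  @12: mip_level [4B, align 4] → 16
  @16: layer [5B, align 1] → 21
  +3 pad (align 8)
  @24: width [8B, align 8] → 32
  @32: pitch [4B, align 4] → 36
  @36: height [4B, align 4] → 40
  size 40, align 8
packed(4) layout:
  @0: format [4B, align 4] → 4
  @4: depth [4B, align 4] → 8
  @8: stride [2B, align 2] → 10
  +2 pad (align 4)
  @12: mip_level [4B, align 4] → 16
  @16: layer [5B, align 1] → 21
  +3 pad (align 4)
  @24: width [8B, align 4] → 32
  @32: pitch [4B, align 4] → 36
  @36: height [4B, align 4] → 40
  size 40, align 4
40 − 40 = 0

0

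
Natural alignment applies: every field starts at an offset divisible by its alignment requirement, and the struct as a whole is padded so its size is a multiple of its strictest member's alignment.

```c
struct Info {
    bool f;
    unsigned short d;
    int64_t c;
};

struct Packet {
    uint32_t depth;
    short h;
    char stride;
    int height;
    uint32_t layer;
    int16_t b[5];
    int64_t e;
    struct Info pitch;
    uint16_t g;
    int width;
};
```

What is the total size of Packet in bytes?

64

Info: f at 0 (size 1, align 1) → ends 1; pad 1 to align 2 for d; d at 2 (size 2, align 2) → ends 4; pad 4 to align 8 for c; c at 8 (size 8, align 8) → ends 16; total 16 bytes, alignment 8
depth at 0 (size 4, align 4) → ends 4
h at 4 (size 2, align 2) → ends 6
stride at 6 (size 1, align 1) → ends 7
pad 1 to align 4 for height
height at 8 (size 4, align 4) → ends 12
layer at 12 (size 4, align 4) → ends 16
b at 16 (size 10, align 2) → ends 26
pad 6 to align 8 for e
e at 32 (size 8, align 8) → ends 40
pitch at 40 (size 16, align 8) → ends 56
g at 56 (size 2, align 2) → ends 58
pad 2 to align 4 for width
width at 60 (size 4, align 4) → ends 64
total 64 bytes, alignment 8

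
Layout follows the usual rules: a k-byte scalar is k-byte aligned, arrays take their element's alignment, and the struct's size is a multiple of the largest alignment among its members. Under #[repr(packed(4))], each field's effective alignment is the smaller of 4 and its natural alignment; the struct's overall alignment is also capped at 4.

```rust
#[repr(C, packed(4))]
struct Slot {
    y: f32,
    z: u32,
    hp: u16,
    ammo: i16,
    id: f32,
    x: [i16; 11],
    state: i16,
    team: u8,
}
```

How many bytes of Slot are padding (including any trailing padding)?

3

y at 0 (size 4, align 4) → ends 4
z at 4 (size 4, align 4) → ends 8
hp at 8 (size 2, align 2) → ends 10
ammo at 10 (size 2, align 2) → ends 12
id at 12 (size 4, align 4) → ends 16
x at 16 (size 22, align 2) → ends 38
state at 38 (size 2, align 2) → ends 40
team at 40 (size 1, align 1) → ends 41
tail pad 3 to reach multiple of 4
total 44 bytes, alignment 4
data bytes 41, size 44 → padding 3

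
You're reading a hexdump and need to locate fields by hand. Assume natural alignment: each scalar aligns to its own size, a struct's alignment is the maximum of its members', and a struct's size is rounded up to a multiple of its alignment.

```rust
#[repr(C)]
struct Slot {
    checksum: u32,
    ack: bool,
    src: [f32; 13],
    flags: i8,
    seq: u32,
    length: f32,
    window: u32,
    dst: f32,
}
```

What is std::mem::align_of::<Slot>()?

4

member alignments: checksum=4, ack=1, src=4, flags=1, seq=4, length=4, window=4, dst=4
max = 4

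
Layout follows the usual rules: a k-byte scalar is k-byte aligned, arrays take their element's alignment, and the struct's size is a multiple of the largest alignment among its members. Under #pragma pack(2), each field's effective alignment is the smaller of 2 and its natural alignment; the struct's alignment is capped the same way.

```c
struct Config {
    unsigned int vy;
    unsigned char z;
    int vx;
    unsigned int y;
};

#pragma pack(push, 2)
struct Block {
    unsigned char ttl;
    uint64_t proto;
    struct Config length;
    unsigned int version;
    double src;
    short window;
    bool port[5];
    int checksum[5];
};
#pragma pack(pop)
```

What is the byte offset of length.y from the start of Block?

22

Config: vy at 0 (size 4, align 4) → ends 4; z at 4 (size 1, align 1) → ends 5; pad 3 to align 4 for vx; vx at 8 (size 4, align 4) → ends 12; y at 12 (size 4, align 4) → ends 16; total 16 bytes, alignment 4
ttl at 0 (size 1, align 1) → ends 1
pad 1 to align 2 for proto
proto at 2 (size 8, align 2) → ends 10
length at 10 (size 16, align 2) → ends 26
within Config: y at 12
10 + 12 = 22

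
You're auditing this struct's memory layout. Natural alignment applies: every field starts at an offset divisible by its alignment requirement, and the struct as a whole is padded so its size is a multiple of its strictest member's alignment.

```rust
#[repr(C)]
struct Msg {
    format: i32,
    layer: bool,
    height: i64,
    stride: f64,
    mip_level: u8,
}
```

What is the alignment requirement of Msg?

8

member alignments: format=4, layer=1, height=8, stride=8, mip_level=1
max = 8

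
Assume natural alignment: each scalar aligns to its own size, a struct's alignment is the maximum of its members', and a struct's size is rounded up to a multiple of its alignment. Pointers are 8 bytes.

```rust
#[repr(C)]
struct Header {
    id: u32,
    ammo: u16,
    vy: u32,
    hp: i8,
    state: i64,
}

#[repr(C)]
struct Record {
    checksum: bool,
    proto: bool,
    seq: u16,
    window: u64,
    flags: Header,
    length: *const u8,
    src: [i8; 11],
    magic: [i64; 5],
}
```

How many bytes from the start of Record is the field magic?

Header: id at 0 (size 4, align 4) → ends 4; ammo at 4 (size 2, align 2) → ends 6; pad 2 to align 4 for vy; vy at 8 (size 4, align 4) → ends 12; hp at 12 (size 1, align 1) → ends 13; pad 3 to align 8 for state; state at 16 (size 8, align 8) → ends 24; total 24 bytes, alignment 8
checksum at 0 (size 1, align 1) → ends 1
proto at 1 (size 1, align 1) → ends 2
seq at 2 (size 2, align 2) → ends 4
pad 4 to align 8 for window
window at 8 (size 8, align 8) → ends 16
flags at 16 (size 24, align 8) → ends 40
length at 40 (size 8, align 8) → ends 48
src at 48 (size 11, align 1) → ends 59
pad 5 to align 8 for magic
magic at 64 (size 40, align 8) → ends 104

64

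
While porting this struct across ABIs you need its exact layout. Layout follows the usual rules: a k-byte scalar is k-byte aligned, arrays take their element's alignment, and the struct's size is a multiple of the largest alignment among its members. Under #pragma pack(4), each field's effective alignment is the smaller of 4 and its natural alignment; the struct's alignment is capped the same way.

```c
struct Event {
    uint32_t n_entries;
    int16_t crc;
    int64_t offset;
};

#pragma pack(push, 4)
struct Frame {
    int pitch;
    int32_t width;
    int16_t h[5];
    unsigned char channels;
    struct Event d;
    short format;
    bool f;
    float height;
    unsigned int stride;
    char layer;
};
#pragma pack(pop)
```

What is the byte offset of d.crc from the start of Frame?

24

Event: n_entries at 0 (size 4, align 4) → ends 4; crc at 4 (size 2, align 2) → ends 6; pad 2 to align 8 for offset; offset at 8 (size 8, align 8) → ends 16; total 16 bytes, alignment 8
pitch at 0 (size 4, align 4) → ends 4
width at 4 (size 4, align 4) → ends 8
h at 8 (size 10, align 2) → ends 18
channels at 18 (size 1, align 1) → ends 19
pad 1 to align 4 for d
d at 20 (size 16, align 4) → ends 36
within Event: crc at 4
20 + 4 = 24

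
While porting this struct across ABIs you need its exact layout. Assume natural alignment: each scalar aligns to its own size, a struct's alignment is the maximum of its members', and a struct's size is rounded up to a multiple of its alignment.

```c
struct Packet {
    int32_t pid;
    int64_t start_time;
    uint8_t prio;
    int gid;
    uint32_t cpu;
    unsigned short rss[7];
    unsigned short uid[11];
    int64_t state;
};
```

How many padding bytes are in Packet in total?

pid at 0 (size 4, align 4) → ends 4
pad 4 to align 8 for start_time
start_time at 8 (size 8, align 8) → ends 16
prio at 16 (size 1, align 1) → ends 17
pad 3 to align 4 for gid
gid at 20 (size 4, align 4) → ends 24
cpu at 24 (size 4, align 4) → ends 28
rss at 28 (size 14, align 2) → ends 42
uid at 42 (size 22, align 2) → ends 64
state at 64 (size 8, align 8) → ends 72
total 72 bytes, alignment 8
data bytes 65, size 72 → padding 7

7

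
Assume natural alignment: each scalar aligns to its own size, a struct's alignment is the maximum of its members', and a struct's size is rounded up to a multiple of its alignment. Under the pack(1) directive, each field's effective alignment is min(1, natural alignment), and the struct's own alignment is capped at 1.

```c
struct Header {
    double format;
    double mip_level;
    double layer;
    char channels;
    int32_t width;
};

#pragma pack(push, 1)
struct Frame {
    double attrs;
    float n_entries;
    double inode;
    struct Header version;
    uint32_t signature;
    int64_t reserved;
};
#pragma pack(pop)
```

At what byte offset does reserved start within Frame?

56

Header: @0: format [8B, align 8] → 8; @8: mip_level [8B, align 8] → 16; @16: layer [8B, align 8] → 24; @24: channels [1B, align 1] → 25; +3 pad (align 4); @28: width [4B, align 4] → 32; size 32, align 8
@0: attrs [8B, align 1] → 8
@8: n_entries [4B, align 1] → 12
@12: inode [8B, align 1] → 20
@20: version [32B, align 1] → 52
@52: signature [4B, align 1] → 56
@56: reserved [8B, align 1] → 64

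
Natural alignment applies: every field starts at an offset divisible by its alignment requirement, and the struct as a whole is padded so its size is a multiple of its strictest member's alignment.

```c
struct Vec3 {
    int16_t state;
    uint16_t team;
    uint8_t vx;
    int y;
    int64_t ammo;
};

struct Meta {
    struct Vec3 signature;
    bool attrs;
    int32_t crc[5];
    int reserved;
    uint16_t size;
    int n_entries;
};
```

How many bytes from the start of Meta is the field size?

Vec3: 0..2  state  (2B, 2-aligned); 2..4  team  (2B, 2-aligned); 4..5  vx  (1B, 1-aligned); 5..8  -- padding (3B); 8..12  y  (4B, 4-aligned); 12..16  -- padding (4B); 16..24  ammo  (8B, 8-aligned); sizeof = 24, alignof = 8
0..24  signature  (24B, 8-aligned)
24..25  attrs  (1B, 1-aligned)
25..28  -- padding (3B)
28..48  crc  (20B, 4-aligned)
48..52  reserved  (4B, 4-aligned)
52..54  size  (2B, 2-aligned)

52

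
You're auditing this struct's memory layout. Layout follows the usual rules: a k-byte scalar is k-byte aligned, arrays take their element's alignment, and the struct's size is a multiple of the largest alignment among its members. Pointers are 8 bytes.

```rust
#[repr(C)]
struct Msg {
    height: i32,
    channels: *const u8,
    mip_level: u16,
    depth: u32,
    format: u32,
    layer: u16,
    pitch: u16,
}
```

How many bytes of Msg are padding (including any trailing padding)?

6

height at 0 (size 4, align 4) → ends 4
pad 4 to align 8 for channels
channels at 8 (size 8, align 8) → ends 16
mip_level at 16 (size 2, align 2) → ends 18
pad 2 to align 4 for depth
depth at 20 (size 4, align 4) → ends 24
format at 24 (size 4, align 4) → ends 28
layer at 28 (size 2, align 2) → ends 30
pitch at 30 (size 2, align 2) → ends 32
total 32 bytes, alignment 8
data bytes 26, size 32 → padding 6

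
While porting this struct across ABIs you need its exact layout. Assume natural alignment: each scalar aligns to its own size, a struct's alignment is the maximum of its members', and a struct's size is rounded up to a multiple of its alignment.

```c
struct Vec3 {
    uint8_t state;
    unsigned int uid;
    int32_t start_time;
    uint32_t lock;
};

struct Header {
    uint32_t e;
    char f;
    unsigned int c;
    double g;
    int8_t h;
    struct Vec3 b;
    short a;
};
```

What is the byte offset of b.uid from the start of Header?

Vec3: 0..1  state  (1B, 1-aligned); 1..4  -- padding (3B); 4..8  uid  (4B, 4-aligned); 8..12  start_time  (4B, 4-aligned); 12..16  lock  (4B, 4-aligned); sizeof = 16, alignof = 4
0..4  e  (4B, 4-aligned)
4..5  f  (1B, 1-aligned)
5..8  -- padding (3B)
8..12  c  (4B, 4-aligned)
12..16  -- padding (4B)
16..24  g  (8B, 8-aligned)
24..25  h  (1B, 1-aligned)
25..28  -- padding (3B)
28..44  b  (16B, 4-aligned)
within Vec3: uid at 4
28 + 4 = 32

32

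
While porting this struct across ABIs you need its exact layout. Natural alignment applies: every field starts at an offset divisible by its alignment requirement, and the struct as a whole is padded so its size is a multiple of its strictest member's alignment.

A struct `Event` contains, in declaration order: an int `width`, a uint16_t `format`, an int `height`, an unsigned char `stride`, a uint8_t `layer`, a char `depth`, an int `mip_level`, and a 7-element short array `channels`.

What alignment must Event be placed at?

member alignments: width=4, format=2, height=4, stride=1, layer=1, depth=1, mip_level=4, channels=2
max = 4

4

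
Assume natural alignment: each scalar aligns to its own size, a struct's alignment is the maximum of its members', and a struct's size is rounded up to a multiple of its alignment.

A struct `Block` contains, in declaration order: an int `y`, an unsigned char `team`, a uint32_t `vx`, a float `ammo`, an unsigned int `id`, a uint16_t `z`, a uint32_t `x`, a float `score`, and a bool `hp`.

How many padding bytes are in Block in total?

8

@0: y [4B, align 4] → 4
@4: team [1B, align 1] → 5
+3 pad (align 4)
@8: vx [4B, align 4] → 12
@12: ammo [4B, align 4] → 16
@16: id [4B, align 4] → 20
@20: z [2B, align 2] → 22
+2 pad (align 4)
@24: x [4B, align 4] → 28
@28: score [4B, align 4] → 32
@32: hp [1B, align 1] → 33
+3 tail pad (align 4)
size 36, align 4
data bytes 28, size 36 → padding 8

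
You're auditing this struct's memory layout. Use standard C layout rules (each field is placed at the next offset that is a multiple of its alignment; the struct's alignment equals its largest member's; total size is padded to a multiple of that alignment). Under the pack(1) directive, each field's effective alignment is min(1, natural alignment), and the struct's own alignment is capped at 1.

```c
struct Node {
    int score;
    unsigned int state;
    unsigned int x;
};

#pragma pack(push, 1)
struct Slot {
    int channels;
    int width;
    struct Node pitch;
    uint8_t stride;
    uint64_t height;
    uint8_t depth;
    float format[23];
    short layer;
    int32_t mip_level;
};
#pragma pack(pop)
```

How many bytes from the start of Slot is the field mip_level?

Node: 0..4  score  (4B, 4-aligned); 4..8  state  (4B, 4-aligned); 8..12  x  (4B, 4-aligned); sizeof = 12, alignof = 4
0..4  channels  (4B, 1-aligned)
4..8  width  (4B, 1-aligned)
8..20  pitch  (12B, 1-aligned)
20..21  stride  (1B, 1-aligned)
21..29  height  (8B, 1-aligned)
29..30  depth  (1B, 1-aligned)
30..122  format  (92B, 1-aligned)
122..124  layer  (2B, 1-aligned)
124..128  mip_level  (4B, 1-aligned)

124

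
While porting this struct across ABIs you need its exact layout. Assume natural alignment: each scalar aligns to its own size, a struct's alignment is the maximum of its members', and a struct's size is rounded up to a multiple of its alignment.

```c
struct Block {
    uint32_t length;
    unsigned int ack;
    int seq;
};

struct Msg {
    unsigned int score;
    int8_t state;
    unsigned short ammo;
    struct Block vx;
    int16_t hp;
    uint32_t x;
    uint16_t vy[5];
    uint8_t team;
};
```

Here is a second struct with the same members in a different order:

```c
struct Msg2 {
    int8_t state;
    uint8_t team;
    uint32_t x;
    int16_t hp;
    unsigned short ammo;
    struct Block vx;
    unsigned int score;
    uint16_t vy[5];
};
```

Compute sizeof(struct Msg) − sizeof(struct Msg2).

0

Block: length at 0 (size 4, align 4) → ends 4; ack at 4 (size 4, align 4) → ends 8; seq at 8 (size 4, align 4) → ends 12; total 12 bytes, alignment 4
score at 0 (size 4, align 4) → ends 4
state at 4 (size 1, align 1) → ends 5
pad 1 to align 2 for ammo
ammo at 6 (size 2, align 2) → ends 8
vx at 8 (size 12, align 4) → ends 20
hp at 20 (size 2, align 2) → ends 22
pad 2 to align 4 for x
x at 24 (size 4, align 4) → ends 28
vy at 28 (size 10, align 2) → ends 38
team at 38 (size 1, align 1) → ends 39
tail pad 1 to reach multiple of 4
total 40 bytes, alignment 4
— Msg2 —
state at 0 (size 1, align 1) → ends 1
team at 1 (size 1, align 1) → ends 2
pad 2 to align 4 for x
x at 4 (size 4, align 4) → ends 8
hp at 8 (size 2, align 2) → ends 10
ammo at 10 (size 2, align 2) → ends 12
vx at 12 (size 12, align 4) → ends 24
score at 24 (size 4, align 4) → ends 28
vy at 28 (size 10, align 2) → ends 38
tail pad 2 to reach multiple of 4
total 40 bytes, alignment 4
40 − 40 = 0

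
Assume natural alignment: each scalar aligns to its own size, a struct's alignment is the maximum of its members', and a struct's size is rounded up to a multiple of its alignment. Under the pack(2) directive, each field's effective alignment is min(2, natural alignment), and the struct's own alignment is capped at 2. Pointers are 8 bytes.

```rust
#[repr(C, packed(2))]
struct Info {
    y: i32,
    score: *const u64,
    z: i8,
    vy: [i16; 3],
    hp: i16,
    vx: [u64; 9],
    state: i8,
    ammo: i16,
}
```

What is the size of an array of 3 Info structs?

294

y at 0 (size 4, align 2) → ends 4
score at 4 (size 8, align 2) → ends 12
z at 12 (size 1, align 1) → ends 13
pad 1 to align 2 for vy
vy at 14 (size 6, align 2) → ends 20
hp at 20 (size 2, align 2) → ends 22
vx at 22 (size 72, align 2) → ends 94
state at 94 (size 1, align 1) → ends 95
pad 1 to align 2 for ammo
ammo at 96 (size 2, align 2) → ends 98
total 98 bytes, alignment 2
array of 3: 3 × 98 = 294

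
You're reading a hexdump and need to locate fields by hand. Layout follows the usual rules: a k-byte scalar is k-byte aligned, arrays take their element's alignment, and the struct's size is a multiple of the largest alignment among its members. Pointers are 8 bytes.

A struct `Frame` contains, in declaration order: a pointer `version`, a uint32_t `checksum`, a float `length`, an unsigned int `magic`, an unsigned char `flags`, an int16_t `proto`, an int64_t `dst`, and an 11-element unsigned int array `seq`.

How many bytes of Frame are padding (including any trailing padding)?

0..8  version  (8B, 8-aligned)
8..12  checksum  (4B, 4-aligned)
12..16  length  (4B, 4-aligned)
16..20  magic  (4B, 4-aligned)
20..21  flags  (1B, 1-aligned)
21..22  -- padding (1B)
22..24  proto  (2B, 2-aligned)
24..32  dst  (8B, 8-aligned)
32..76  seq  (44B, 4-aligned)
76..80  -- tail padding (4B)
sizeof = 80, alignof = 8
data bytes 75, size 80 → padding 5

5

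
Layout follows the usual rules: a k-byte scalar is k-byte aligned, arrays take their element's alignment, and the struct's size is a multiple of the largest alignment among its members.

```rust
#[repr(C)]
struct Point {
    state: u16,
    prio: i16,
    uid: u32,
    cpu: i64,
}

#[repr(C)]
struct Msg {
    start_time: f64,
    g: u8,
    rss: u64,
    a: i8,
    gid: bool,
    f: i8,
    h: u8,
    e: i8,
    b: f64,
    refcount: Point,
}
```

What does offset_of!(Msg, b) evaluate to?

Point: state at 0 (size 2, align 2) → ends 2; prio at 2 (size 2, align 2) → ends 4; uid at 4 (size 4, align 4) → ends 8; cpu at 8 (size 8, align 8) → ends 16; total 16 bytes, alignment 8
start_time at 0 (size 8, align 8) → ends 8
g at 8 (size 1, align 1) → ends 9
pad 7 to align 8 for rss
rss at 16 (size 8, align 8) → ends 24
a at 24 (size 1, align 1) → ends 25
gid at 25 (size 1, align 1) → ends 26
f at 26 (size 1, align 1) → ends 27
h at 27 (size 1, align 1) → ends 28
e at 28 (size 1, align 1) → ends 29
pad 3 to align 8 for b
b at 32 (size 8, align 8) → ends 40

32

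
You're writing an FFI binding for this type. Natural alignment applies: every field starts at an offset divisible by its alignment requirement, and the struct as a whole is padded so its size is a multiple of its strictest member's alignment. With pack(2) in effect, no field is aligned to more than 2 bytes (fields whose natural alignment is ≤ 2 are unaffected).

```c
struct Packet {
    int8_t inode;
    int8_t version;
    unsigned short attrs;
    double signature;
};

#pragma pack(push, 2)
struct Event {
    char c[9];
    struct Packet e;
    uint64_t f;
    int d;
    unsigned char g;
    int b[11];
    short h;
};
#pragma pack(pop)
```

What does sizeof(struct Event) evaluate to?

86

Packet: @0: inode [1B, align 1] → 1; @1: version [1B, align 1] → 2; @2: attrs [2B, align 2] → 4; +4 pad (align 8); @8: signature [8B, align 8] → 16; size 16, align 8
@0: c [9B, align 1] → 9
+1 pad (align 2)
@10: e [16B, align 2] → 26
@26: f [8B, align 2] → 34
@34: d [4B, align 2] → 38
@38: g [1B, align 1] → 39
+1 pad (align 2)
@40: b [44B, align 2] → 84
@84: h [2B, align 2] → 86
size 86, align 2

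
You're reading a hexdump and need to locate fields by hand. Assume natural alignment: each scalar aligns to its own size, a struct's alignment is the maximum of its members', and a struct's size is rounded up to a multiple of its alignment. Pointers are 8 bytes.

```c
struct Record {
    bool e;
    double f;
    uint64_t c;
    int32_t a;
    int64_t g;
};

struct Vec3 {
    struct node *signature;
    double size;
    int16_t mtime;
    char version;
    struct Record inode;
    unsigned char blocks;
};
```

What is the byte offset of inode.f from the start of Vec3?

32

Record: 0..1  e  (1B, 1-aligned); 1..8  -- padding (7B); 8..16  f  (8B, 8-aligned); 16..24  c  (8B, 8-aligned); 24..28  a  (4B, 4-aligned); 28..32  -- padding (4B); 32..40  g  (8B, 8-aligned); sizeof = 40, alignof = 8
0..8  signature  (8B, 8-aligned)
8..16  size  (8B, 8-aligned)
16..18  mtime  (2B, 2-aligned)
18..19  version  (1B, 1-aligned)
19..24  -- padding (5B)
24..64  inode  (40B, 8-aligned)
within Record: f at 8
24 + 8 = 32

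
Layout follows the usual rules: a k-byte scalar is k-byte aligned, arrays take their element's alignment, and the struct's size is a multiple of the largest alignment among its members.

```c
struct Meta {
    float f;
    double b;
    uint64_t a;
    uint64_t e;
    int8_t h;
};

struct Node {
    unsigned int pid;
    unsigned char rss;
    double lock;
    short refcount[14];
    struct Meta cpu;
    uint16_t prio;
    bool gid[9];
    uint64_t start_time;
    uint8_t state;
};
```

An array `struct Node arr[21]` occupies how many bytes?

Meta: f at 0 (size 4, align 4) → ends 4; pad 4 to align 8 for b; b at 8 (size 8, align 8) → ends 16; a at 16 (size 8, align 8) → ends 24; e at 24 (size 8, align 8) → ends 32; h at 32 (size 1, align 1) → ends 33; tail pad 7 to reach multiple of 8; total 40 bytes, alignment 8
pid at 0 (size 4, align 4) → ends 4
rss at 4 (size 1, align 1) → ends 5
pad 3 to align 8 for lock
lock at 8 (size 8, align 8) → ends 16
refcount at 16 (size 28, align 2) → ends 44
pad 4 to align 8 for cpu
cpu at 48 (size 40, align 8) → ends 88
prio at 88 (size 2, align 2) → ends 90
gid at 90 (size 9, align 1) → ends 99
pad 5 to align 8 for start_time
start_time at 104 (size 8, align 8) → ends 112
state at 112 (size 1, align 1) → ends 113
tail pad 7 to reach multiple of 8
total 120 bytes, alignment 8
array of 21: 21 × 120 = 2520

2520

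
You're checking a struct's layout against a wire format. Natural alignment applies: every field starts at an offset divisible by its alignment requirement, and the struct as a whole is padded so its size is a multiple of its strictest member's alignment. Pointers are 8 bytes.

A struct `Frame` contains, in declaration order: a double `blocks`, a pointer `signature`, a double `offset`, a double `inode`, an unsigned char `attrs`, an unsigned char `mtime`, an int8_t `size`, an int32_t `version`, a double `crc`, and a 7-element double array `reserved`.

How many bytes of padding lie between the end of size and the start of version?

1

blocks at 0 (size 8, align 8) → ends 8
signature at 8 (size 8, align 8) → ends 16
offset at 16 (size 8, align 8) → ends 24
inode at 24 (size 8, align 8) → ends 32
attrs at 32 (size 1, align 1) → ends 33
mtime at 33 (size 1, align 1) → ends 34
size at 34 (size 1, align 1) → ends 35
pad 1 to align 4 for version
version at 36 (size 4, align 4) → ends 40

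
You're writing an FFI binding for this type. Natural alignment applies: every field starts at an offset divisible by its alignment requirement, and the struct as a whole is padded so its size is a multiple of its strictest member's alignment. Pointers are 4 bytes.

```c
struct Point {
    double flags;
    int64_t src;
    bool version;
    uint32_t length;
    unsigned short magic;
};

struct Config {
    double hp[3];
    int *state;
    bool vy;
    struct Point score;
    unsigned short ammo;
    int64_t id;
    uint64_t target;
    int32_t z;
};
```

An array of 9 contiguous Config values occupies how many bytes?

864

Point: @0: flags [8B, align 8] → 8; @8: src [8B, align 8] → 16; @16: version [1B, align 1] → 17; +3 pad (align 4); @20: length [4B, align 4] → 24; @24: magic [2B, align 2] → 26; +6 tail pad (align 8); size 32, align 8
@0: hp [24B, align 8] → 24
@24: state [4B, align 4] → 28
@28: vy [1B, align 1] → 29
+3 pad (align 8)
@32: score [32B, align 8] → 64
@64: ammo [2B, align 2] → 66
+6 pad (align 8)
@72: id [8B, align 8] → 80
@80: target [8B, align 8] → 88
@88: z [4B, align 4] → 92
+4 tail pad (align 8)
size 96, align 8
array of 9: 9 × 96 = 864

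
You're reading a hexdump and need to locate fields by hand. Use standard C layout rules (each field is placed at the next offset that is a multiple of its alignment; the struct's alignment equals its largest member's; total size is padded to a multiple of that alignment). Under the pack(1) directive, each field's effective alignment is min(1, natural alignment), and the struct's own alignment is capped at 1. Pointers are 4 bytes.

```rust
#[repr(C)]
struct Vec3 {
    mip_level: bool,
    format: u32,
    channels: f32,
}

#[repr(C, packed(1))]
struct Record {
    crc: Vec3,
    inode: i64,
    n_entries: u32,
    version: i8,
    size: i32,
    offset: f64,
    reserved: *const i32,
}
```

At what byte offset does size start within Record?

Vec3: mip_level at 0 (size 1, align 1) → ends 1; pad 3 to align 4 for format; format at 4 (size 4, align 4) → ends 8; channels at 8 (size 4, align 4) → ends 12; total 12 bytes, alignment 4
crc at 0 (size 12, align 1) → ends 12
inode at 12 (size 8, align 1) → ends 20
n_entries at 20 (size 4, align 1) → ends 24
version at 24 (size 1, align 1) → ends 25
size at 25 (size 4, align 1) → ends 29

25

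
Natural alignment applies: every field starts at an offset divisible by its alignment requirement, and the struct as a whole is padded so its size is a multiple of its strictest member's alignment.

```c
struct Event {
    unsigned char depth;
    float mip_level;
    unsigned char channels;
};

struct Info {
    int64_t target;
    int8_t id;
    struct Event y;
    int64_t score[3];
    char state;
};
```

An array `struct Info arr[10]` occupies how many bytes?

560

Event: depth at 0 (size 1, align 1) → ends 1; pad 3 to align 4 for mip_level; mip_level at 4 (size 4, align 4) → ends 8; channels at 8 (size 1, align 1) → ends 9; tail pad 3 to reach multiple of 4; total 12 bytes, alignment 4
target at 0 (size 8, align 8) → ends 8
id at 8 (size 1, align 1) → ends 9
pad 3 to align 4 for y
y at 12 (size 12, align 4) → ends 24
score at 24 (size 24, align 8) → ends 48
state at 48 (size 1, align 1) → ends 49
tail pad 7 to reach multiple of 8
total 56 bytes, alignment 8
array of 10: 10 × 56 = 560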